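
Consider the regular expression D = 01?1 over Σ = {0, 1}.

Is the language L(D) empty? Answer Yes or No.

The string 01 matches the expression, so it belongs to L(D).
Since L(D) contains at least one string, it is not empty.

No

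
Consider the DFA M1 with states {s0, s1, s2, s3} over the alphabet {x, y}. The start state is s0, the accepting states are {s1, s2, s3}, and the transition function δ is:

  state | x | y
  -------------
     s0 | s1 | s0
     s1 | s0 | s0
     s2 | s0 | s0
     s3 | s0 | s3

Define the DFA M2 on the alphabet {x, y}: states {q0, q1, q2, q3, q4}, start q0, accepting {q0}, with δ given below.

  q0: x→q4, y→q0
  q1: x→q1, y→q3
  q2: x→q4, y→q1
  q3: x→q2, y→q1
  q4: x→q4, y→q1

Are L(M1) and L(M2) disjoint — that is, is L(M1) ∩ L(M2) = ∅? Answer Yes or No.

Yes

Exploring the product automaton M1 × M2 from the start pair (s0, q0), following both machines on each input symbol, reaches 7 state pairs: (s0, q0), (s1, q4), (s0, q4), (s0, q1), (s1, q1), (s0, q3), (s1, q2).
M1 accepts in {s1, s2, s3} and M2 accepts in {q0}; no reachable pair has both components accepting, so no string drives both machines to acceptance simultaneously and L(M1) ∩ L(M2) = ∅.
So no string is accepted by both, and the intersection is empty.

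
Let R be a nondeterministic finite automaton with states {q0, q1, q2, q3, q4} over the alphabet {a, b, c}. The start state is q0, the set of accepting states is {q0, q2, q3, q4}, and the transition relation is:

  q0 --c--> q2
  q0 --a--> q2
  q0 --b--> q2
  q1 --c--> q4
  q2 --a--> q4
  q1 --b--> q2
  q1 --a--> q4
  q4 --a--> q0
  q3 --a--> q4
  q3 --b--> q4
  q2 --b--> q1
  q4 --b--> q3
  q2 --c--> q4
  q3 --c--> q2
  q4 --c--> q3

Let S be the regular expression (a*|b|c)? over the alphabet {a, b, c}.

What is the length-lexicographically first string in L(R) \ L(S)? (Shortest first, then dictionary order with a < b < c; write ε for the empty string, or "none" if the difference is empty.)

ac

The string ac is accepted by R but not by S.
No shorter string lies in the difference, and ac is the lexicographically first length-2 string in L(R) \ L(S).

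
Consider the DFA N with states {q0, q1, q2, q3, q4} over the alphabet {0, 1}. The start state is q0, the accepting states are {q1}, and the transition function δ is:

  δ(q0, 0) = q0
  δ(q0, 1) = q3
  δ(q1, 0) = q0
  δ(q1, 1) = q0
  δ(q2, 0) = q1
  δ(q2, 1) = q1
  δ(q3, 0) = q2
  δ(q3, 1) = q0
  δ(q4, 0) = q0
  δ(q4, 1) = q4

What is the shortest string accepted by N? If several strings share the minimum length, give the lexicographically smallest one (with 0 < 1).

A breadth-first search from q0 reaches an accepting state first via the path q0 → q3 → q2 → q1 on input 100.
No string of length < 3 is accepted (BFS exhausts all shorter strings without reaching an accepting state), and 100 is the lexicographically least accepting string of length 3.

100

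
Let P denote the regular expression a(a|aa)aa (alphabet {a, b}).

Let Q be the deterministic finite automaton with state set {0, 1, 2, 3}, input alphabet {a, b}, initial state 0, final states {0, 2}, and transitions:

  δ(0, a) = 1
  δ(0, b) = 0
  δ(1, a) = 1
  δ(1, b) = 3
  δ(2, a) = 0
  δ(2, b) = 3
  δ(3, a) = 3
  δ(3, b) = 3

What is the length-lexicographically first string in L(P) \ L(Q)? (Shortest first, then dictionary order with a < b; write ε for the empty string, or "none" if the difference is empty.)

The string aaaa is accepted by P but not by Q.
No shorter string lies in the difference, and aaaa is the lexicographically first length-4 string in L(P) \ L(Q).

aaaa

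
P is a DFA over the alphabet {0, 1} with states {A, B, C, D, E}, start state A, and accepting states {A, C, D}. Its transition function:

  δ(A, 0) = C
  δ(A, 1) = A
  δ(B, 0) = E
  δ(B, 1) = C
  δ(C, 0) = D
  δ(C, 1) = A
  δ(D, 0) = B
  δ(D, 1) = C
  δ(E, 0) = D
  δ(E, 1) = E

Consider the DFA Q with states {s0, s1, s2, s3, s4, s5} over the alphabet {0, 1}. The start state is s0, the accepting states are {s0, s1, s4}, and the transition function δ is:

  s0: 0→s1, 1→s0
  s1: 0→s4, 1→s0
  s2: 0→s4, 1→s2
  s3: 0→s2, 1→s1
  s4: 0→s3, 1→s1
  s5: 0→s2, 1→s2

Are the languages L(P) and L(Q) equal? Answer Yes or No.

Yes

Exploring the product automaton P × Q from the start pair (A, s0), following both machines on each input symbol, reaches 5 state pairs: (A, s0), (C, s1), (D, s4), (B, s3), (E, s2).
P accepts in {A, C, D} and Q accepts in {s0, s1, s4}. In every reachable pair the two components are either both accepting — (A, s0), (C, s1), (D, s4) — or both non-accepting, so no string is accepted by exactly one of the machines: L(P) \ L(Q) and L(Q) \ L(P) are both empty.
Hence every string is accepted by P iff it is accepted by Q, and the two languages coincide.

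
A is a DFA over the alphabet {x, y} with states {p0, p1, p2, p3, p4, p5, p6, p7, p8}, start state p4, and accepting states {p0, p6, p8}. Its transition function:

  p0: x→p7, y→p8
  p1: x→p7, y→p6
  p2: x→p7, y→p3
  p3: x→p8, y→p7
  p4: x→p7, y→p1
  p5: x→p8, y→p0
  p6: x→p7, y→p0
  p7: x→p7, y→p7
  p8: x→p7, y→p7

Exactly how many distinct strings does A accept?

3

The useful subgraph on states {p0, p1, p4, p6, p8} is acyclic, so L(A) is finite; the longest accepting path visits 5 useful states, giving maximum string length 4.
Counting accepting paths from p4 by length: 1 of length 2, 1 of length 3, 1 of length 4. Total 3.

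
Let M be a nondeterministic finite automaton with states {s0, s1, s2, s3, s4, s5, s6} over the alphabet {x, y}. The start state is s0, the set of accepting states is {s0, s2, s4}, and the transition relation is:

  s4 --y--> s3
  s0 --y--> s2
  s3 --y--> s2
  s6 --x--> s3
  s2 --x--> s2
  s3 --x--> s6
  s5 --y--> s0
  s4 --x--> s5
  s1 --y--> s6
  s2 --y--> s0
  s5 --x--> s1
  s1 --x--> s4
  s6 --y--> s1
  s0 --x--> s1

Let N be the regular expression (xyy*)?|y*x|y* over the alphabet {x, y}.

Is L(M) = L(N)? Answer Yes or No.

No

The string xx is accepted by M but rejected by N.
So L(M) ≠ L(N).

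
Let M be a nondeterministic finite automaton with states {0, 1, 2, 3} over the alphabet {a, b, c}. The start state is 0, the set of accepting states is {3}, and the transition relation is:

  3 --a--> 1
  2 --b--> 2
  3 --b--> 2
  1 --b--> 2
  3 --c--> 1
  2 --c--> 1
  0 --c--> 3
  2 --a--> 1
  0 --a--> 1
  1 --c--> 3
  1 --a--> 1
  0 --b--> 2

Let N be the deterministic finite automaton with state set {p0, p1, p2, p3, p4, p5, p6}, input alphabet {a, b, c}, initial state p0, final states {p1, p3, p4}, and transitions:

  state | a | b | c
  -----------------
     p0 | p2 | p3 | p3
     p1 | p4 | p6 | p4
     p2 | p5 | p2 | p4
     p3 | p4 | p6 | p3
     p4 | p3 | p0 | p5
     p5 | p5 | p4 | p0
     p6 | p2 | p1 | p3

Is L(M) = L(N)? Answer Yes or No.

The string aac is accepted by M but rejected by N.
So L(M) ≠ L(N).

No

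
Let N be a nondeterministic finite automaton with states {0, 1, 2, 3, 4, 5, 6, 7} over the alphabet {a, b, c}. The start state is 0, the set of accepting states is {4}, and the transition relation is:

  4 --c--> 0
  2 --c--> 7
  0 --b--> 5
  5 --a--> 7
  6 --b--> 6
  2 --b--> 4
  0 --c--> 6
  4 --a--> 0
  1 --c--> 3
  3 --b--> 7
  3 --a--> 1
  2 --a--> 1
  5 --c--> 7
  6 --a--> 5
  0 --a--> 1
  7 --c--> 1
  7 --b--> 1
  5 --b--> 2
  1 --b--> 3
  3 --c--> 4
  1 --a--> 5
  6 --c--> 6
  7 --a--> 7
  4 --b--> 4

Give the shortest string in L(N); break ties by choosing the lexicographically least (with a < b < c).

A breadth-first search from 0 reaches an accepting state first via the path 0 → 1 → 3 → 4 on input abc.
No string of length < 3 is accepted (BFS exhausts all shorter strings without reaching an accepting state), and abc is the lexicographically least accepting string of length 3.

abc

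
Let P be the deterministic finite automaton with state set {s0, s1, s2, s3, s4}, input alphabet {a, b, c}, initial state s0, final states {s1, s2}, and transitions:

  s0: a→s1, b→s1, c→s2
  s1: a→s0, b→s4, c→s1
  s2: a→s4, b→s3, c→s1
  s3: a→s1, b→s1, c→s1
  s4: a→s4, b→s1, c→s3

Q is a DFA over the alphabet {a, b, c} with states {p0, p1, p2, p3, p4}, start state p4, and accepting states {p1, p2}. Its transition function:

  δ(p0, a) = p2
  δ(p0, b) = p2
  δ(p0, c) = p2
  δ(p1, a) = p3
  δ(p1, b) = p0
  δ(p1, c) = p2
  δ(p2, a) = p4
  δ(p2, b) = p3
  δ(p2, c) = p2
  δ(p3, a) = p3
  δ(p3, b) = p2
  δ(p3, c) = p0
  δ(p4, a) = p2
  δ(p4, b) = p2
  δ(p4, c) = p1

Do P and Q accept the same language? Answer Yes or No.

Yes

Exploring the product automaton P × Q from the start pair (s0, p4), following both machines on each input symbol, reaches 5 state pairs: (s0, p4), (s1, p2), (s2, p1), (s4, p3), (s3, p0).
P accepts in {s1, s2} and Q accepts in {p1, p2}. In every reachable pair the two components are either both accepting — (s1, p2), (s2, p1) — or both non-accepting, so no string is accepted by exactly one of the machines: L(P) \ L(Q) and L(Q) \ L(P) are both empty.
Hence every string is accepted by P iff it is accepted by Q, and the two languages coincide.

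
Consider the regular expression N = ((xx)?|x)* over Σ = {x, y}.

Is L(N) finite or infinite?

The expression contains a Kleene star applied to a subexpression that matches at least one nonempty string, so it matches strings of unbounded length.
Hence L(N) is infinite.

infinite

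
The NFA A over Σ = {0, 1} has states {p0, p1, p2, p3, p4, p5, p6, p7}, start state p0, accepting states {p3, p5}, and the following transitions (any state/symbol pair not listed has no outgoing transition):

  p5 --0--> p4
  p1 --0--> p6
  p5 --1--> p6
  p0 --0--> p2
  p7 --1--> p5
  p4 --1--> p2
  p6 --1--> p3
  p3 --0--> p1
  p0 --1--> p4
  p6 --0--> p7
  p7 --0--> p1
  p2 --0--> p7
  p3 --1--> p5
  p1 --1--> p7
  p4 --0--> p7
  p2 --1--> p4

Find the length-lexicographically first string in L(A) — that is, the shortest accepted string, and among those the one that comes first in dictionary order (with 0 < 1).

001

A breadth-first search from p0 reaches an accepting state first via the path p0 → p2 → p7 → p5 on input 001.
No string of length < 3 is accepted (BFS exhausts all shorter strings without reaching an accepting state), and 001 is the lexicographically least accepting string of length 3.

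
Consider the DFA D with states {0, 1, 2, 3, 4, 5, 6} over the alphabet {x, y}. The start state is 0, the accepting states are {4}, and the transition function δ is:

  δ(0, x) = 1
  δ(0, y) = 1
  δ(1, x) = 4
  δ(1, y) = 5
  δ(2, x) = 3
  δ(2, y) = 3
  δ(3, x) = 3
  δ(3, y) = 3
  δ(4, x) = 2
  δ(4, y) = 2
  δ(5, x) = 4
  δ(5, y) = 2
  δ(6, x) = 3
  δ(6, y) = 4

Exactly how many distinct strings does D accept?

4

The useful subgraph on states {0, 1, 4, 5} is acyclic, so L(D) is finite; the longest accepting path visits 4 useful states, giving maximum string length 3.
Counting accepting paths from 0 by length: 2 of length 2, 2 of length 3. Total 4.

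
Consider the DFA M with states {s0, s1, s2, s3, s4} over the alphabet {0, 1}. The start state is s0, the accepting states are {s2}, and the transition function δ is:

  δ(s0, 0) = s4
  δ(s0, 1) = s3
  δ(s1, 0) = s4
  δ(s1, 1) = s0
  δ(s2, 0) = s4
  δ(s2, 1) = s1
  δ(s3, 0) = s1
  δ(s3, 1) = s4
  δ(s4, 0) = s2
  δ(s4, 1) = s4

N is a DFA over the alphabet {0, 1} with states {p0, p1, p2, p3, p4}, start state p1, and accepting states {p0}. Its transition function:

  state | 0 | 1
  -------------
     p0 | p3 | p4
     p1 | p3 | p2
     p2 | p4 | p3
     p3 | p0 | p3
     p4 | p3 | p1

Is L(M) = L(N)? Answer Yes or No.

Yes

Exploring the product automaton M × N from the start pair (s0, p1), following both machines on each input symbol, reaches 5 state pairs: (s0, p1), (s4, p3), (s3, p2), (s2, p0), (s1, p4).
M accepts in {s2} and N accepts in {p0}. In every reachable pair the two components are either both accepting — (s2, p0) — or both non-accepting, so no string is accepted by exactly one of the machines: L(M) \ L(N) and L(N) \ L(M) are both empty.
Hence every string is accepted by M iff it is accepted by N, and the two languages coincide.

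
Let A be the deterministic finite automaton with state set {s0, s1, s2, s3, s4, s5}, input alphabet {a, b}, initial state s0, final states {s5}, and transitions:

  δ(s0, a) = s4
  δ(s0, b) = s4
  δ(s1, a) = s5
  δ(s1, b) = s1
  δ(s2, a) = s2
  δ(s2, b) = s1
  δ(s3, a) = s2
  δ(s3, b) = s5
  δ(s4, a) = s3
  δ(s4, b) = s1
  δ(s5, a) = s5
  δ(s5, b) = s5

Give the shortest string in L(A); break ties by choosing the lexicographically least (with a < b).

aab

A breadth-first search from s0 reaches an accepting state first via the path s0 → s4 → s3 → s5 on input aab.
No string of length < 3 is accepted (BFS exhausts all shorter strings without reaching an accepting state), and aab is the lexicographically least accepting string of length 3.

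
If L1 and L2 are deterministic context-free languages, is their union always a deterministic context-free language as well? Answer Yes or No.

No

{aⁿbⁿ : n≥0} and {aⁿb²ⁿ : n≥0} are each accepted by a deterministic PDA (push the a's; pop one per b, respectively one per two b's), but their union U is not. Suppose a DPDA M accepted U. Being deterministic, M has a single run on aⁿb²ⁿ, and since aⁿbⁿ ∈ U that run passes through an accepting configuration right after consuming the prefix aⁿbⁿ and then goes on to accept again after n more b's. Build an ordinary (nondeterministic) PDA M′ that simulates M on a's and b's and, at any moment when M is in an accepting state, may switch to a second mode in which it reads only c's, feeding each c to M as a b; M′ accepts when M does. Then M′ accepts aⁱbʲcᵏ (k≥1) exactly when both aⁱbʲ ∈ U and aⁱbʲ⁺ᵏ ∈ U, and checking the four cases (i=j or j=2i, combined with j+k=i or j+k=2i) leaves only i=j=k: so L(M′) ∩ a*b*c⁺ = {aⁿbⁿcⁿ : n≥1} would be context-free, which it is not (pumping lemma) — contradiction. (The union is an unambiguous CFL; it is determinism, not unambiguity, that fails.)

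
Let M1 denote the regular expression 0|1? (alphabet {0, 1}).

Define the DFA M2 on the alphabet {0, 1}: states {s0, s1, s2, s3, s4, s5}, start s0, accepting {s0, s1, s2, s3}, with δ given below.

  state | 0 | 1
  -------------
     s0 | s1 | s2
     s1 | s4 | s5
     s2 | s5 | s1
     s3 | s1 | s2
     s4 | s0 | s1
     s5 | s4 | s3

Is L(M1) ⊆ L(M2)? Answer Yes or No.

Converting the expression M1 to a DFA (subset construction, then merging equivalent states) gives the minimal DFA with states {r0, r1, r2}, start state r0, accepting states {r0, r1} and transitions r0: 0→r1, 1→r1; r1: 0→r2, 1→r2; r2: 0→r2, 1→r2.
Exploring the product automaton M1 × M2 from the start pair (r0, s0), following both machines on each input symbol, reaches 9 state pairs: (r0, s0), (r1, s1), (r1, s2), (r2, s4), (r2, s5), (r2, s1), (r2, s0), (r2, s3), (r2, s2).
M1 accepts in {r0, r1} and M2 accepts in {s0, s1, s2, s3}. The reachable pairs whose M1-component is accepting are (r0, s0), (r1, s1), (r1, s2); in each of them the M2-component is accepting too, so the product for L(M1) \ L(M2) (M1-component accepting, M2-component rejecting) has no reachable accepting pair and the difference is empty.
Hence every string in L(M1) is also in L(M2).

Yes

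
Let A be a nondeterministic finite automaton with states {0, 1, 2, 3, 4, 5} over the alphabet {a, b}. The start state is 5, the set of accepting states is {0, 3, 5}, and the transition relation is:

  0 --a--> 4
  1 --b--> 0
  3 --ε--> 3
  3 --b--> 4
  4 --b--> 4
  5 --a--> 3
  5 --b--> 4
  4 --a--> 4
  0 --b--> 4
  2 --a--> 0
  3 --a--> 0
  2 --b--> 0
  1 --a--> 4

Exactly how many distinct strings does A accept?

3

The useful subgraph on states {0, 3, 5} is acyclic, so L(A) is finite; the longest accepting path visits 3 useful states, giving maximum string length 2.
Counting accepting paths from 5 by length: 1 of length 0, 1 of length 1, 1 of length 2. Total 3.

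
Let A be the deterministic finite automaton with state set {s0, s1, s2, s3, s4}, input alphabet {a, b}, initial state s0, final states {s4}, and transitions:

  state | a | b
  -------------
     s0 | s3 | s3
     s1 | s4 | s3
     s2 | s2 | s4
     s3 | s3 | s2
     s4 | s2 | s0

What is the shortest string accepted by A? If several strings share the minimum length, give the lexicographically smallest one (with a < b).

A breadth-first search from s0 reaches an accepting state first via the path s0 → s3 → s2 → s4 on input abb.
No string of length < 3 is accepted (BFS exhausts all shorter strings without reaching an accepting state), and abb is the lexicographically least accepting string of length 3.

abb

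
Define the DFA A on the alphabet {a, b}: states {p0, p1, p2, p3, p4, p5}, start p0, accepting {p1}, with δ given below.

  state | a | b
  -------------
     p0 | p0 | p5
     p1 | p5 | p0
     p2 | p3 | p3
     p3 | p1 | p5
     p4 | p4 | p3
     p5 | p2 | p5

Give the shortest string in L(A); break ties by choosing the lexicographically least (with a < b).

baaa

A breadth-first search from p0 reaches an accepting state first via the path p0 → p5 → p2 → p3 → p1 on input baaa.
No string of length < 4 is accepted (BFS exhausts all shorter strings without reaching an accepting state), and baaa is the lexicographically least accepting string of length 4.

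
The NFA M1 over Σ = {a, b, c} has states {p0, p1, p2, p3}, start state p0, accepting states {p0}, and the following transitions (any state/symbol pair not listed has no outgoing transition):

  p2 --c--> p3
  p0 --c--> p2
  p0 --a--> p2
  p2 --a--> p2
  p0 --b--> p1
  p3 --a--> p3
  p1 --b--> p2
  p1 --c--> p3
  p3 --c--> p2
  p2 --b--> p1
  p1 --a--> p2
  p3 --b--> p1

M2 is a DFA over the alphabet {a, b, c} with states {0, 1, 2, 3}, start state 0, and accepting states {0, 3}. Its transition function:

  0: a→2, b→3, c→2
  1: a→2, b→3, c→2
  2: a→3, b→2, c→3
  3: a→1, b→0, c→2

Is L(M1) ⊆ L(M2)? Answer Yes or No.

Exploring the product automaton M1 × M2 from the start pair (p0, 0), following both machines on each input symbol, reaches 11 state pairs: (p0, 0), (p2, 2), (p1, 3), (p2, 3), (p1, 2), (p3, 3), (p2, 1), (p2, 0), (p3, 2), (p1, 0), (p3, 1).
M1 accepts in {p0} and M2 accepts in {0, 3}. The reachable pairs whose M1-component is accepting are (p0, 0); in each of them the M2-component is accepting too, so the product for L(M1) \ L(M2) (M1-component accepting, M2-component rejecting) has no reachable accepting pair and the difference is empty.
Hence every string in L(M1) is also in L(M2).

Yes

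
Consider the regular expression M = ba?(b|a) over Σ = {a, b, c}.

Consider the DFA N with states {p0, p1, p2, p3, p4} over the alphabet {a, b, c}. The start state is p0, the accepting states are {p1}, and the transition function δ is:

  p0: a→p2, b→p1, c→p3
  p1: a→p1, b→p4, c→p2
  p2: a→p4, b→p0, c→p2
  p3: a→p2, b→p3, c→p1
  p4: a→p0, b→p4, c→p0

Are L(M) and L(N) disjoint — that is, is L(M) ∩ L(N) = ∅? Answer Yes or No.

No

The string ba is accepted by both M and N.
Hence L(M) ∩ L(N) ≠ ∅.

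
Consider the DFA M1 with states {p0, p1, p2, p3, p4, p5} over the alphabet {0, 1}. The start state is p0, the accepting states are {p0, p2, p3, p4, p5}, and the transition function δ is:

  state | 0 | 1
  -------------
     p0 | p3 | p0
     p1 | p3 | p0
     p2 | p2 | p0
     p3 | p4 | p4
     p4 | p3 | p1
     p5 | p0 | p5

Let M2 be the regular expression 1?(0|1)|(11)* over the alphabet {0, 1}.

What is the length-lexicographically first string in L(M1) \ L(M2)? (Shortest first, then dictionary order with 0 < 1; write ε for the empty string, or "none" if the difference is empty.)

00

The string 00 is accepted by M1 but not by M2.
No shorter string lies in the difference, and 00 is the lexicographically first length-2 string in L(M1) \ L(M2).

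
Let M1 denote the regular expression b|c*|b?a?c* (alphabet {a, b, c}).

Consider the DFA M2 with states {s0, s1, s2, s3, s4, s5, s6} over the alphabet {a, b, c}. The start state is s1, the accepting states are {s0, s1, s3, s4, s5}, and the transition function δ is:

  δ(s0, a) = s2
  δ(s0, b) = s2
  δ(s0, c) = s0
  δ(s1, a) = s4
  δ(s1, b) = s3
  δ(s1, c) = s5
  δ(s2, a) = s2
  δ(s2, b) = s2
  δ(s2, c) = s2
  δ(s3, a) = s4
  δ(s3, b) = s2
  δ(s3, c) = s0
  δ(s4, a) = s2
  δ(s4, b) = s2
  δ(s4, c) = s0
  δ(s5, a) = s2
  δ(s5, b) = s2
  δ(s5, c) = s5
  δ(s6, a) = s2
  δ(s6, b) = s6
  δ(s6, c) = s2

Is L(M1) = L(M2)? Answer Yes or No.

Yes

Converting the expression M1 to a DFA (subset construction, then merging equivalent states) gives the minimal DFA with states {r0, r1, r2, r3}, start state r0, accepting states {r0, r1, r2} and transitions r0: a→r1, b→r2, c→r1; r1: a→r3, b→r3, c→r1; r2: a→r1, b→r3, c→r1; r3: a→r3, b→r3, c→r3.
Exploring the product automaton M1 × M2 from the start pair (r0, s1), following both machines on each input symbol, reaches 6 state pairs: (r0, s1), (r1, s4), (r2, s3), (r1, s5), (r3, s2), (r1, s0).
M1 accepts in {r0, r1, r2} and M2 accepts in {s0, s1, s3, s4, s5}. In every reachable pair the two components are either both accepting — (r0, s1), (r1, s4), (r2, s3), (r1, s5), (r1, s0) — or both non-accepting, so no string is accepted by exactly one of the machines: L(M1) \ L(M2) and L(M2) \ L(M1) are both empty.
Hence every string is accepted by M1 iff it is accepted by M2, and the two languages coincide.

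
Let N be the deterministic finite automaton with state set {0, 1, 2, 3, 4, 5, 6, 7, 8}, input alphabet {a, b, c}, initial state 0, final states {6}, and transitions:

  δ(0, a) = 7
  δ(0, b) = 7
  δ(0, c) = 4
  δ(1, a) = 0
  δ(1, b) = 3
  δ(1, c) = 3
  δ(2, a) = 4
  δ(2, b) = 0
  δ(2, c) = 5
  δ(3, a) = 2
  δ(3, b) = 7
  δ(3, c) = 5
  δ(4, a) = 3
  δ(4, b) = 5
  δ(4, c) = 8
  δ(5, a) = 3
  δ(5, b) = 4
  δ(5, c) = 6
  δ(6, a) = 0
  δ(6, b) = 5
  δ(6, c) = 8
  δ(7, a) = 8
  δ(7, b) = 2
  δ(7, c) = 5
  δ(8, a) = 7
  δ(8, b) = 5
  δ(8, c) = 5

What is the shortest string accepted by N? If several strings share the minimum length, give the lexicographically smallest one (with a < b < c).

acc

A breadth-first search from 0 reaches an accepting state first via the path 0 → 7 → 5 → 6 on input acc.
No string of length < 3 is accepted (BFS exhausts all shorter strings without reaching an accepting state), and acc is the lexicographically least accepting string of length 3.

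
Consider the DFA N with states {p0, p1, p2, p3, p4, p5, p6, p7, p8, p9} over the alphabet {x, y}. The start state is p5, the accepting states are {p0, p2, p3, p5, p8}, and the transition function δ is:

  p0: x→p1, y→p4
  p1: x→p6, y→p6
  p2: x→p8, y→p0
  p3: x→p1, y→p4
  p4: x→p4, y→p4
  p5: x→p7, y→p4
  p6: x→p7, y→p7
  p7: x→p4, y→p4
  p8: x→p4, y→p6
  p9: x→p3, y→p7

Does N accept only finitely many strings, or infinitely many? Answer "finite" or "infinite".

finite

The useful states (reachable from p5 and able to reach an accepting state) are {p5}.
Restricted to these states the transition graph has no cycle, so every accepting path has bounded length and L is finite.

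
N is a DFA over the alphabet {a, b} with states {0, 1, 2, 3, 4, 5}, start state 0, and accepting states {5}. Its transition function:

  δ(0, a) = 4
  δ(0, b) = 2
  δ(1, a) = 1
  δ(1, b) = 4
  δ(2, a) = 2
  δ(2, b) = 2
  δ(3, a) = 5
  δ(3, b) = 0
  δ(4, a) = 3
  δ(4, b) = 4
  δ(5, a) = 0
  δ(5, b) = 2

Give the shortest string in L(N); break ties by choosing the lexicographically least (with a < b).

A breadth-first search from 0 reaches an accepting state first via the path 0 → 4 → 3 → 5 on input aaa.
No string of length < 3 is accepted (BFS exhausts all shorter strings without reaching an accepting state), and aaa is the lexicographically least accepting string of length 3.

aaa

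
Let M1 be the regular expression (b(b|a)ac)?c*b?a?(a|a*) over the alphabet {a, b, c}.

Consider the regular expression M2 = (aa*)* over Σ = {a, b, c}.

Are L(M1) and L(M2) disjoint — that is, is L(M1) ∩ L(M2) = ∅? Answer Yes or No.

The empty string ε is accepted by both M1 and M2.
Hence L(M1) ∩ L(M2) ≠ ∅.

No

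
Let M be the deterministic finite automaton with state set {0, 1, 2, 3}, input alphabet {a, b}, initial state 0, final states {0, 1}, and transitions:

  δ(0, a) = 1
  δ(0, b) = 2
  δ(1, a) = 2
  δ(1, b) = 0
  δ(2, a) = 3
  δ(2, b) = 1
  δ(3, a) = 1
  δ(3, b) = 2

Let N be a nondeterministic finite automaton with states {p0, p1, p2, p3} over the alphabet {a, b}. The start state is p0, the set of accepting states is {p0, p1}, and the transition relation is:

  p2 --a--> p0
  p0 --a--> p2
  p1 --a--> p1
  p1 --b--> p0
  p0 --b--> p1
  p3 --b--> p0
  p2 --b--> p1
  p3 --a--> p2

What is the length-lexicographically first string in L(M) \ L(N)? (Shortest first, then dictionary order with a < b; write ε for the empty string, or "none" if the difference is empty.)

a

The string a is accepted by M but not by N.
No shorter string lies in the difference, and a is the lexicographically first length-1 string in L(M) \ L(N).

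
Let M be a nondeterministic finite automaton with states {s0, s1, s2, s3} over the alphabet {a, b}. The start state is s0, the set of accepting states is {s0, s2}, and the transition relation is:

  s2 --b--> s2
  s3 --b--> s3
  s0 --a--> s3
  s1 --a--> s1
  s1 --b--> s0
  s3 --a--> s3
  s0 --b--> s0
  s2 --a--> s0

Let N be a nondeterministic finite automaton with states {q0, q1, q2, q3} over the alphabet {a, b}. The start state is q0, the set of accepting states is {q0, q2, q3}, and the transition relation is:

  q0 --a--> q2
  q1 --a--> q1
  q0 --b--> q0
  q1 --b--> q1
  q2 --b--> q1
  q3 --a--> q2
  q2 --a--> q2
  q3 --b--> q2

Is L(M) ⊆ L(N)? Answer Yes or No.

Exploring the product automaton M × N from the start pair (s0, q0), following both machines on each input symbol, reaches 3 state pairs: (s0, q0), (s3, q2), (s3, q1).
M accepts in {s0, s2} and N accepts in {q0, q2, q3}. The reachable pairs whose M-component is accepting are (s0, q0); in each of them the N-component is accepting too, so the product for L(M) \ L(N) (M-component accepting, N-component rejecting) has no reachable accepting pair and the difference is empty.
Hence every string in L(M) is also in L(N).

Yes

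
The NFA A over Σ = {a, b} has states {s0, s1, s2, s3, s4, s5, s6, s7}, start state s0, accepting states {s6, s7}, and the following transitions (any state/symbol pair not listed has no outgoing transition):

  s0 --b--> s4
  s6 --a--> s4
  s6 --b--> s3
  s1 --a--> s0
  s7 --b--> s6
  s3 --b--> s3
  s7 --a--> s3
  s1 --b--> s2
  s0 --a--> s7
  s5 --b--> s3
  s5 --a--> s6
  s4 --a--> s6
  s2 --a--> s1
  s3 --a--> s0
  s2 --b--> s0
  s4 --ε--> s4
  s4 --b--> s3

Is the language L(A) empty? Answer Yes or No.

No

The string a is accepted: the run s0 → s7 ends in the accepting state s7.
Since at least one string is accepted, L(A) is not empty.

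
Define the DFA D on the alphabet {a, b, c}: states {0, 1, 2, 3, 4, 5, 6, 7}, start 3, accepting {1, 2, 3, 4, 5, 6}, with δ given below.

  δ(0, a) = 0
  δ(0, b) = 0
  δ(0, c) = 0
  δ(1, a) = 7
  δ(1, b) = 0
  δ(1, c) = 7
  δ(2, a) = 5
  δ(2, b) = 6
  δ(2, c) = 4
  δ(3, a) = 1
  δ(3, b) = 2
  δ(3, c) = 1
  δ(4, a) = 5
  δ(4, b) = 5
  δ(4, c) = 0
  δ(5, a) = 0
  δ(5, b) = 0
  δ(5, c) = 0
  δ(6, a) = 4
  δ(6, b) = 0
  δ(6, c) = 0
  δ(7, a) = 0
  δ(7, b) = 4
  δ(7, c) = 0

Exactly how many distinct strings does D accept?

24

The useful subgraph on states {1, 2, 3, 4, 5, 6, 7} is acyclic, so L(D) is finite; the longest accepting path visits 5 useful states, giving maximum string length 4.
Counting accepting paths from 3 by length: 1 of length 0, 3 of length 1, 3 of length 2, 7 of length 3, 10 of length 4. Total 24.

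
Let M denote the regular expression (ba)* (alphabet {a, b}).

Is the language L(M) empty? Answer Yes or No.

The empty string ε matches the expression, so it belongs to L(M).
Since L(M) contains at least one string, it is not empty.

No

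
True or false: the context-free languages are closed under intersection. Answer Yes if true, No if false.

No

{aⁿbⁿcᵐ : m,n≥0} and {aᵐbⁿcⁿ : m,n≥0} are both context-free, but their intersection {aⁿbⁿcⁿ : n≥0} is not (pumping lemma).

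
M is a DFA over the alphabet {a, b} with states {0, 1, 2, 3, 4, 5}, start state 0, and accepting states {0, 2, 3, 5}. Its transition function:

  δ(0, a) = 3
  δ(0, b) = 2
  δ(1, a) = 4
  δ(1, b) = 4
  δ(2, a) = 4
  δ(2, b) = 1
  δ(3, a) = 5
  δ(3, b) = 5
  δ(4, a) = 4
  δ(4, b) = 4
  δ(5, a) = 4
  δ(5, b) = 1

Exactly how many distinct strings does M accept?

5

The useful subgraph on states {0, 2, 3, 5} is acyclic, so L(M) is finite; the longest accepting path visits 3 useful states, giving maximum string length 2.
Counting accepting paths from 0 by length: 1 of length 0, 2 of length 1, 2 of length 2. Total 5.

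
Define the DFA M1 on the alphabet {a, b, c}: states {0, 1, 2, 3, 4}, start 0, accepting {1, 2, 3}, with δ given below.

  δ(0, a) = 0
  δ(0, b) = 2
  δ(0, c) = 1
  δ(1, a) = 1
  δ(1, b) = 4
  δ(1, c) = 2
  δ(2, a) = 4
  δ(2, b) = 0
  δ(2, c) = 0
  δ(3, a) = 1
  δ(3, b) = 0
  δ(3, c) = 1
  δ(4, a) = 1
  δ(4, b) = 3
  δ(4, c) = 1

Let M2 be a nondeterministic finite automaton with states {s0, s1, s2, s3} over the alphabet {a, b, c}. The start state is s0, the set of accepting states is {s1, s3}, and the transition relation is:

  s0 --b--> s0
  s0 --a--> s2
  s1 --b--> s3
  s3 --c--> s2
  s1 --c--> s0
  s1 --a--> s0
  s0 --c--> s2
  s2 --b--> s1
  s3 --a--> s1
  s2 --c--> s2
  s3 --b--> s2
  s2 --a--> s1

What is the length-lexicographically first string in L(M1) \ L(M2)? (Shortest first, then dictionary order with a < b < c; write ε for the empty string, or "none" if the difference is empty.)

The string b is accepted by M1 but not by M2.
No shorter string lies in the difference, and b is the lexicographically first length-1 string in L(M1) \ L(M2).

b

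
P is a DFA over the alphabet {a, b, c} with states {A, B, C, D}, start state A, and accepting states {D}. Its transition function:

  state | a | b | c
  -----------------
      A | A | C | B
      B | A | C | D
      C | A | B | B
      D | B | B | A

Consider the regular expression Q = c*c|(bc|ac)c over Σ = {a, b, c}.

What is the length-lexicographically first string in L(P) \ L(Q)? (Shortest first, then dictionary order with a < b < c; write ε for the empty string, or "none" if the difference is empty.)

The string bbc is accepted by P but not by Q.
No shorter string lies in the difference, and bbc is the lexicographically first length-3 string in L(P) \ L(Q).

bbc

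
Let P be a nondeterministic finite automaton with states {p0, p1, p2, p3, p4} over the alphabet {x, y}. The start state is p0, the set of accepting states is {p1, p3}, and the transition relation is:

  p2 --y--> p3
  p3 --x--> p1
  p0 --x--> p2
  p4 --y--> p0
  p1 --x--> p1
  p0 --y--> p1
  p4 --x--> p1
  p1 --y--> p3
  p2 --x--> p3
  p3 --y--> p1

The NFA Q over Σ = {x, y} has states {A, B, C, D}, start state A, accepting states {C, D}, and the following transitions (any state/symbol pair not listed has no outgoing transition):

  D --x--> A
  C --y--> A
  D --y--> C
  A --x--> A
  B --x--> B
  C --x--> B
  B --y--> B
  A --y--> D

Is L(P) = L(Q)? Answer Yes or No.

No

The string xx is accepted by P but rejected by Q.
So L(P) ≠ L(Q).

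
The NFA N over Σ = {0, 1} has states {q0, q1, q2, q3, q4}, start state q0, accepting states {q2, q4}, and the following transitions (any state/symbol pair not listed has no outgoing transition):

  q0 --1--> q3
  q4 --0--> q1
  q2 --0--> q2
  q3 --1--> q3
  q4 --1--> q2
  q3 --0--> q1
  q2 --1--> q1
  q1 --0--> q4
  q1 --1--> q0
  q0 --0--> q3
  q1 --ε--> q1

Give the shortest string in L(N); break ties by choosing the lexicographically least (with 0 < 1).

A breadth-first search from q0 reaches an accepting state first via the path q0 → q3 → q1 → q4 on input 000.
No string of length < 3 is accepted (BFS exhausts all shorter strings without reaching an accepting state), and 000 is the lexicographically least accepting string of length 3.

000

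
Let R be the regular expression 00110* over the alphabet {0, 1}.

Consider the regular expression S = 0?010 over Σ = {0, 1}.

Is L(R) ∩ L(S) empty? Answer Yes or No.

Yes

Converting the expression R to a DFA (subset construction, then merging equivalent states) gives the minimal DFA with states {r0, r1, r2, r3, r4, r5}, start state r0, accepting states {r5} and transitions r0: 0→r1, 1→r2; r1: 0→r3, 1→r2; r2: 0→r2, 1→r2; r3: 0→r2, 1→r4; r4: 0→r2, 1→r5; r5: 0→r5, 1→r2.
Converting the expression S to a DFA (subset construction, then merging equivalent states) gives the minimal DFA with states {s0, s1, s2, s3, s4, s5}, start state s0, accepting states {s5} and transitions s0: 0→s1, 1→s2; s1: 0→s3, 1→s4; s2: 0→s2, 1→s2; s3: 0→s2, 1→s4; s4: 0→s5, 1→s2; s5: 0→s2, 1→s2.
Exploring the product automaton R × S from the start pair (r0, s0), following both machines on each input symbol, reaches 8 state pairs: (r0, s0), (r1, s1), (r2, s2), (r3, s3), (r2, s4), (r4, s4), (r2, s5), (r5, s2).
R accepts in {r5} and S accepts in {s5}; no reachable pair has both components accepting, so no string drives both machines to acceptance simultaneously and L(R) ∩ L(S) = ∅.
So no string is accepted by both, and the intersection is empty.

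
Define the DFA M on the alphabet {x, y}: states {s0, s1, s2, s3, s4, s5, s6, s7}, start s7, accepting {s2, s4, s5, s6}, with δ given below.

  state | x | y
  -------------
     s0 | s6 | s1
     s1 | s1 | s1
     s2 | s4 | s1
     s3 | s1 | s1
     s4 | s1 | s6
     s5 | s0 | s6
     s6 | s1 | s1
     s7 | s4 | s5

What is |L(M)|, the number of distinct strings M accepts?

5

The useful subgraph on states {s0, s4, s5, s6, s7} is acyclic, so L(M) is finite; the longest accepting path visits 4 useful states, giving maximum string length 3.
Counting accepting paths from s7 by length: 2 of length 1, 2 of length 2, 1 of length 3. Total 5.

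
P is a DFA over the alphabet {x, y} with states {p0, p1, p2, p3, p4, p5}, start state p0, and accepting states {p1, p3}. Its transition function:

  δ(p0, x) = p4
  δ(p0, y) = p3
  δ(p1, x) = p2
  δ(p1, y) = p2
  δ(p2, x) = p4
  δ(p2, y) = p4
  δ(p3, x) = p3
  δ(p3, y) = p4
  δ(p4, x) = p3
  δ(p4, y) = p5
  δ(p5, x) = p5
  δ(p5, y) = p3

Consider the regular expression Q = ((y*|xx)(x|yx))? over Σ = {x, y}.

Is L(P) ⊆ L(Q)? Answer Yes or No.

The string y is in L(P) but not in L(Q).
So L(P) ⊄ L(Q).

No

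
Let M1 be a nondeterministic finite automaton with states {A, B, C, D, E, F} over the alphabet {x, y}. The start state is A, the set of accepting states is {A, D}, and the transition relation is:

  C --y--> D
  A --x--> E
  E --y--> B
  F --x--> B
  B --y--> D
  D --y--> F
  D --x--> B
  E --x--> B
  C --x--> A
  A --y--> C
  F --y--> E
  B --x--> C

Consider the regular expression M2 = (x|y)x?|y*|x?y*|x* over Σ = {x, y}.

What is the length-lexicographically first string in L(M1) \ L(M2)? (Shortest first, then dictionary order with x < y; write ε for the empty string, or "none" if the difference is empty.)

xxy

The string xxy is accepted by M1 but not by M2.
No shorter string lies in the difference, and xxy is the lexicographically first length-3 string in L(M1) \ L(M2).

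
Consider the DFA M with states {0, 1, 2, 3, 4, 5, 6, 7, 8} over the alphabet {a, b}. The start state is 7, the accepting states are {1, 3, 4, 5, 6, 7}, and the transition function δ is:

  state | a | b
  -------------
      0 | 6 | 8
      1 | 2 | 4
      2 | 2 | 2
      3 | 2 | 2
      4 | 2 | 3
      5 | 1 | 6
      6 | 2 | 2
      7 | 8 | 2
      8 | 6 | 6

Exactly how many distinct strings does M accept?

The useful subgraph on states {6, 7, 8} is acyclic, so L(M) is finite; the longest accepting path visits 3 useful states, giving maximum string length 2.
Counting accepting paths from 7 by length: 1 of length 0, 2 of length 2. Total 3.

3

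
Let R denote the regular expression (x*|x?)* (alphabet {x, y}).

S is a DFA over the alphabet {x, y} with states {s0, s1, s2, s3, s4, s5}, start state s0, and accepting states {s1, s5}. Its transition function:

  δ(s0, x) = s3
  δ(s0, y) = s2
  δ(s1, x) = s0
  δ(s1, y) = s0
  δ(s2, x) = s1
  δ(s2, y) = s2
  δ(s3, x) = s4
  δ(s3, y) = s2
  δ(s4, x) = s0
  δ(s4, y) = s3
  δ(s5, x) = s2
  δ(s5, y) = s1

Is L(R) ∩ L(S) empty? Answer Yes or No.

Yes

Converting the expression R to a DFA (subset construction, then merging equivalent states) gives the minimal DFA with states {r0, r1}, start state r0, accepting states {r0} and transitions r0: x→r0, y→r1; r1: x→r1, y→r1.
Exploring the product automaton R × S from the start pair (r0, s0), following both machines on each input symbol, reaches 8 state pairs: (r0, s0), (r0, s3), (r1, s2), (r0, s4), (r1, s1), (r1, s3), (r1, s0), (r1, s4).
R accepts in {r0} and S accepts in {s1, s5}; no reachable pair has both components accepting, so no string drives both machines to acceptance simultaneously and L(R) ∩ L(S) = ∅.
So no string is accepted by both, and the intersection is empty.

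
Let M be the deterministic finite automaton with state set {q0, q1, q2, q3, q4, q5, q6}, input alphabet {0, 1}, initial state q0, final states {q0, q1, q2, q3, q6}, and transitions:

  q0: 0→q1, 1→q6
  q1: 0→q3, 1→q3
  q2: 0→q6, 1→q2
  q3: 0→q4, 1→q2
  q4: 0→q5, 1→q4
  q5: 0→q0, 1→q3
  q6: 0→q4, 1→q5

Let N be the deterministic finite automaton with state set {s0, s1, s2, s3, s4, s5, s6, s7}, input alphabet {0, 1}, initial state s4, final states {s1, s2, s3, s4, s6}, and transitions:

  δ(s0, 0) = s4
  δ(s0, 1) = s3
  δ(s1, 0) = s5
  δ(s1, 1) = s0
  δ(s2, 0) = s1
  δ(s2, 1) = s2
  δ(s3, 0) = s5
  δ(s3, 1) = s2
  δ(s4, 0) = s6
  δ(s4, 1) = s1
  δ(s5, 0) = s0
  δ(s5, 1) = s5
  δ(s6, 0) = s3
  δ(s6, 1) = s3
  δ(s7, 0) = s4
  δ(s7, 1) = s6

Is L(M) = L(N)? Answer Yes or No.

Exploring the product automaton M × N from the start pair (q0, s4), following both machines on each input symbol, reaches 7 state pairs: (q0, s4), (q1, s6), (q6, s1), (q3, s3), (q4, s5), (q5, s0), (q2, s2).
M accepts in {q0, q1, q2, q3, q6} and N accepts in {s1, s2, s3, s4, s6}. In every reachable pair the two components are either both accepting — (q0, s4), (q1, s6), (q6, s1), (q3, s3), (q2, s2) — or both non-accepting, so no string is accepted by exactly one of the machines: L(M) \ L(N) and L(N) \ L(M) are both empty.
Hence every string is accepted by M iff it is accepted by N, and the two languages coincide.

Yes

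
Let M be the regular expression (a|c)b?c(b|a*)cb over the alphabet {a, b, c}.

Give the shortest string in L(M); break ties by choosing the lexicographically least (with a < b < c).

By inspection of the expression, no string of length less than 4 matches, and accb is the lexicographically first match of length 4.

accb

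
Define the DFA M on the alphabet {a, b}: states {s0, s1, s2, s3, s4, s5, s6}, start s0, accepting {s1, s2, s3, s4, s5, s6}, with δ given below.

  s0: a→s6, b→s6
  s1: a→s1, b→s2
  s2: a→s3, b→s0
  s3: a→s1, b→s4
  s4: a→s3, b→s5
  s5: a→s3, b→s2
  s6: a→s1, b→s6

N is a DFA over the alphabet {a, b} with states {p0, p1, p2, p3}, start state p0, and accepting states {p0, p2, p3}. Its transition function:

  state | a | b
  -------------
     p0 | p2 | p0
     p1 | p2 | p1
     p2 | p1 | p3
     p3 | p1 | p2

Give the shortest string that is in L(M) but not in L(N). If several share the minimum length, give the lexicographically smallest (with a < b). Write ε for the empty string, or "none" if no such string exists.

aa

The string aa is accepted by M but not by N.
No shorter string lies in the difference, and aa is the lexicographically first length-2 string in L(M) \ L(N).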